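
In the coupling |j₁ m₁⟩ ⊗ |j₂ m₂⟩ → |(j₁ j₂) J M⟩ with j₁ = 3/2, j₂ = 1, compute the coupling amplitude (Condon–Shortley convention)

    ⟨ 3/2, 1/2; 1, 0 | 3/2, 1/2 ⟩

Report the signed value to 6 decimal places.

+0.258199  (= +√(1/15))

j₁+j₂−J=1  J+j₁−j₂=2  J−j₁+j₂=1  j₁+j₂+J+1=5
(j₁±m₁, j₂±m₂, J±M) = (2,1,1,1,2,1)
P² = 4/15
sum k=0..1:
  [0] +1/1 = 1
  [1] −1/2 = -1/2
S = 1/2
C² = P²·S² = 1/15 ; C = +0.258199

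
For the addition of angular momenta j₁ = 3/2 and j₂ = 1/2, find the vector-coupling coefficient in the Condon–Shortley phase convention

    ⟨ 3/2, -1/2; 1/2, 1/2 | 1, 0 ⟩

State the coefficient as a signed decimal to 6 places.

j₁+j₂−J=1  J+j₁−j₂=2  J−j₁+j₂=0  j₁+j₂+J+1=4
(j₁±m₁, j₂±m₂, J±M) = (1,2,1,0,1,1)
P² = 1/2
sum k=1..1:
  [1] −1/1 = -1
S = -1
C² = P²·S² = 1/2 ; C = -0.707107

-0.707107  (= −√(1/2))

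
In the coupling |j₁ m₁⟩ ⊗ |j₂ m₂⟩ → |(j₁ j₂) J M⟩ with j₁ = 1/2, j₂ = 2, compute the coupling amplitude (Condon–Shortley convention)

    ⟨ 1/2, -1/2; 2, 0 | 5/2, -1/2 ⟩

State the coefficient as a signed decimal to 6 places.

triangle: 0!·1!·4!/6! = 24/720
(j±m)!: 0!·1!·2!·2!·2!·3! = 48
prefactor² = (2J+1)·Δ·N² = 48/5
  k=0: +1/(0!·0!·1!·2!·0!·2!) = 1/4
Σ = 1/4  ⇒  CG² = 48/5·1/4² = 3/5
CG = +√(3/5) = +0.774597

+√(3/5) = +0.774597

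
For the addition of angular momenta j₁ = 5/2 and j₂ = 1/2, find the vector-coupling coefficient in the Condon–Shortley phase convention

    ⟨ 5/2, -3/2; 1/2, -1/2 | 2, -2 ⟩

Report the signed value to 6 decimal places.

+0.408248  (= +√(1/6))

triangle: 1!*4!*0!/6! = 24/720
(j±m)!: 1!*4!*0!*1!*0!*4! = 576
prefactor² = (2J+1)*Δ*N² = 96
  k=0: +1/(0!*1!*4!*0!*0!*0!) = 1/24
Σ = 1/24  ⇒  CG² = 96*1/24² = 1/6
CG = +√(1/6) = +0.408248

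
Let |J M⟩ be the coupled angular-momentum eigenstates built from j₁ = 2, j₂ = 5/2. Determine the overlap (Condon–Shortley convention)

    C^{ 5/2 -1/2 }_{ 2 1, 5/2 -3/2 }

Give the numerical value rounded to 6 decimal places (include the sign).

+0.414039  (= +√(6/35))

triangle: 2!×2!×3!/8! = 24/40320
(j±m)!: 3!×1!×1!×4!×2!×3! = 1728
prefactor² = (2J+1)×Δ×N² = 216/35
  k=0: +1/(0!×2!×1!×1!×1!×2!) = 1/4
  k=1: −1/(1!×1!×0!×0!×2!×3!) = -1/12
Σ = 1/6  ⇒  CG² = 216/35×1/6² = 6/35
CG = +√(6/35) = +0.414039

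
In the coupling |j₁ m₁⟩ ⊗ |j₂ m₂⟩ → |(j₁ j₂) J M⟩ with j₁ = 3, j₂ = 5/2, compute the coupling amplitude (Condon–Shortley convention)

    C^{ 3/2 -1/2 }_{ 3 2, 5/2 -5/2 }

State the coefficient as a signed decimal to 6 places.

√[4·4!2!1!/8! · 5!1!0!5!1!2!] = √(960/7)
  +(−1)^0/∏(0,4,1,0,1,1)! = 1/24  (running 1/24)
⟨..|..⟩ = √(960/7)·(1/24) = +0.487950

+0.487950  (= +√(5/21))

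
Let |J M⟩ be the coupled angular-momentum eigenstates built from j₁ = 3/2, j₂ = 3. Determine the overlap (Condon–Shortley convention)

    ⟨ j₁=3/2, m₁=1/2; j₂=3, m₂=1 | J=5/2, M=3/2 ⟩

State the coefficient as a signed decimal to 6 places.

triangle: 2!*1!*4!/8! = 48/40320
(j±m)!: 2!*1!*4!*2!*4!*1! = 2304
prefactor² = (2J+1)*Δ*N² = 576/35
  k=0: +1/(0!*2!*1!*4!*0!*0!) = 1/48
  k=1: −1/(1!*1!*0!*3!*1!*1!) = -1/6
Σ = -7/48  ⇒  CG² = 576/35*(-7/48)² = 7/20
CG = −√(7/20) = -0.591608

−√(7/20) ≈ -0.591608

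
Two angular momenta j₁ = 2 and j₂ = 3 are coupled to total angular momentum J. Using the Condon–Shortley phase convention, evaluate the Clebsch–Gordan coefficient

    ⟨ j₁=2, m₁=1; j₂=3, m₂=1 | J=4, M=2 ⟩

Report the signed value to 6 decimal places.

triangle: 1!*3!*5!/10! = 720/3628800
(j±m)!: 3!*1!*4!*2!*6!*2! = 414720
prefactor² = (2J+1)*Δ*N² = 5184/7
  k=0: +1/(0!*1!*1!*4!*2!*1!) = 1/48
  k=1: −1/(1!*0!*0!*3!*3!*2!) = -1/72
Σ = 1/144  ⇒  CG² = 5184/7*1/144² = 1/28
CG = +√(1/28) = +0.188982

+0.188982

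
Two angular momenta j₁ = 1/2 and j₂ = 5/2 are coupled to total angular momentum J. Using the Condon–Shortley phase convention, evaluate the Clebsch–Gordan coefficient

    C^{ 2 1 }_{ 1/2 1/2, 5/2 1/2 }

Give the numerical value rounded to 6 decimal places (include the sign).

+√(1/3) = +0.577350

triangle: 1!*0!*4!/6! = 24/720
(j±m)!: 1!*0!*3!*2!*3!*1! = 72
prefactor² = (2J+1)*Δ*N² = 12
  k=0: +1/(0!*1!*0!*3!*0!*1!) = 1/6
Σ = 1/6  ⇒  CG² = 12*1/6² = 1/3
CG = +√(1/3) = +0.577350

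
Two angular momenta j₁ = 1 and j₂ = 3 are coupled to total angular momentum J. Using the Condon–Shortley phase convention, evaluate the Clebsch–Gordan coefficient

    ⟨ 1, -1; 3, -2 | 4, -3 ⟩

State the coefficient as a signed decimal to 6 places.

√[9·0!2!6!/9! · 0!2!1!5!1!7!] = √(43200)
  +(−1)^0/∏(0,0,2,1,0,5)! = 1/240  (running 1/240)
⟨..|..⟩ = √(43200)·(1/240) = +0.866025

+0.866025  (= +√(3/4))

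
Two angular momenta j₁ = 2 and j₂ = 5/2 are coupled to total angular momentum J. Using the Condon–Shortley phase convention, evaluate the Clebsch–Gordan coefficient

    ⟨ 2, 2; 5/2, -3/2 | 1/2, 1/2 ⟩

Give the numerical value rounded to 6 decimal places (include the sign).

j₁+j₂−J=4  J+j₁−j₂=0  J−j₁+j₂=1  j₁+j₂+J+1=6
(j₁±m₁, j₂±m₂, J±M) = (4,0,1,4,1,0)
P² = 192/5
sum k=0..0:
  [0] +1/24 = 1/24
S = 1/24
C² = P²·S² = 1/15 ; C = +0.258199

+0.258199  (= +√(1/15))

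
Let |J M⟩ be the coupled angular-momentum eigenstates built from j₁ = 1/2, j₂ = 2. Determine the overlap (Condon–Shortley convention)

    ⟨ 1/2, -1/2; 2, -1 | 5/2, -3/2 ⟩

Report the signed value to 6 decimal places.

+0.894427

√[6·0!1!4!/6! · 0!1!1!3!1!4!] = √(144/5)
  +(−1)^0/∏(0,0,1,1,0,3)! = 1/6  (running 1/6)
⟨..|..⟩ = √(144/5)·(1/6) = +0.894427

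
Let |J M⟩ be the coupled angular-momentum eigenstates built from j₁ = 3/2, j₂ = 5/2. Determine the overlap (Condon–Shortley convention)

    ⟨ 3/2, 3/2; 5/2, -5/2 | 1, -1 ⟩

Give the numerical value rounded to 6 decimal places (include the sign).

+√(1/2) = +0.707107

triangle: 3!*0!*2!/6! = 12/720
(j±m)!: 3!*0!*0!*5!*0!*2! = 1440
prefactor² = (2J+1)*Δ*N² = 72
  k=0: +1/(0!*3!*0!*0!*0!*2!) = 1/12
Σ = 1/12  ⇒  CG² = 72*1/12² = 1/2
CG = +√(1/2) = +0.707107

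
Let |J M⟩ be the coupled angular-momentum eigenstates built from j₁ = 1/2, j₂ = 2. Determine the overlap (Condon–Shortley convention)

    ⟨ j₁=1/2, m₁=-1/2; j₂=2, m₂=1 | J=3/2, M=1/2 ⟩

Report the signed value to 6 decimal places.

-0.774597  (= −√(3/5))

√[4·1!0!3!/5! · 0!1!3!1!2!1!] = √(12/5)
  +(−1)^1/∏(1,0,0,2,0,1)! = -1/2  (running -1/2)
⟨..|..⟩ = √(12/5)·(-1/2) = -0.774597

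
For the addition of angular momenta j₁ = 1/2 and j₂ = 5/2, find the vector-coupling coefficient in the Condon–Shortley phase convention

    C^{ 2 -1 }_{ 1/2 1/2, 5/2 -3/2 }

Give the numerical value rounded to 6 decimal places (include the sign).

+0.816497  (= +√(2/3))

j₁+j₂−J=1  J+j₁−j₂=0  J−j₁+j₂=4  j₁+j₂+J+1=6
(j₁±m₁, j₂±m₂, J±M) = (1,0,1,4,1,3)
P² = 24
sum k=0..0:
  [0] +1/6 = 1/6
S = 1/6
C² = P²·S² = 2/3 ; C = +0.816497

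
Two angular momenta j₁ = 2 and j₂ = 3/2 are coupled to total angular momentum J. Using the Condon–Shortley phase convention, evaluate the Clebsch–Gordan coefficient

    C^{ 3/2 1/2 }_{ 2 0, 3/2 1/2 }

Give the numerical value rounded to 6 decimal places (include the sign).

-0.447214  (= −√(1/5))

j₁+j₂−J=2  J+j₁−j₂=2  J−j₁+j₂=1  j₁+j₂+J+1=6
(j₁±m₁, j₂±m₂, J±M) = (2,2,2,1,2,1)
P² = 16/45
sum k=1..2:
  [1] −1/1 = -1
  [2] +1/4 = 1/4
S = -3/4
C² = P²·S² = 1/5 ; C = -0.447214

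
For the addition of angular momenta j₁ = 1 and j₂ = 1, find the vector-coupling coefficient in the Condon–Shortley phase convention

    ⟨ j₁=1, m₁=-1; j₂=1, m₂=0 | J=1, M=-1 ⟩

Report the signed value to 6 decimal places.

−√(1/2) ≈ -0.707107

triangle: 1!×1!×1!/4! = 1/24
(j±m)!: 0!×2!×1!×1!×0!×2! = 4
prefactor² = (2J+1)×Δ×N² = 1/2
  k=1: −1/(1!×0!×1!×0!×0!×1!) = -1
Σ = -1  ⇒  CG² = 1/2×(-1)² = 1/2
CG = −√(1/2) = -0.707107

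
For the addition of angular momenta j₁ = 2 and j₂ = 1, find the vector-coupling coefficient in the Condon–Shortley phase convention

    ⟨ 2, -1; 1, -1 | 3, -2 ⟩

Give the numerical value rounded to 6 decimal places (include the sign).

triangle: 0!*4!*2!/7! = 48/5040
(j±m)!: 1!*3!*0!*2!*1!*5! = 1440
prefactor² = (2J+1)*Δ*N² = 96
  k=0: +1/(0!*0!*3!*0!*1!*2!) = 1/12
Σ = 1/12  ⇒  CG² = 96*1/12² = 2/3
CG = +√(2/3) = +0.816497

+√(2/3) = +0.816497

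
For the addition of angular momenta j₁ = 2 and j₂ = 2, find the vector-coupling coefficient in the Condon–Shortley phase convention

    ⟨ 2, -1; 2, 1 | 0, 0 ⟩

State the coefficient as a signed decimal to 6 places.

−√(1/5) ≈ -0.447214

j₁+j₂−J=4  J+j₁−j₂=0  J−j₁+j₂=0  j₁+j₂+J+1=5
(j₁±m₁, j₂±m₂, J±M) = (1,3,3,1,0,0)
P² = 36/5
sum k=3..3:
  [3] −1/6 = -1/6
S = -1/6
C² = P²·S² = 1/5 ; C = -0.447214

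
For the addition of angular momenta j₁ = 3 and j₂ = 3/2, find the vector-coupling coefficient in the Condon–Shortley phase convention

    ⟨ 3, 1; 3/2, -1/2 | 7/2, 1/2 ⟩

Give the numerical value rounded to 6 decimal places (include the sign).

+0.534522

j₁+j₂−J=1  J+j₁−j₂=5  J−j₁+j₂=2  j₁+j₂+J+1=9
(j₁±m₁, j₂±m₂, J±M) = (4,2,1,2,4,3)
P² = 512/7
sum k=0..1:
  [0] +1/12 = 1/12
  [1] −1/48 = -1/48
S = 1/16
C² = P²·S² = 2/7 ; C = +0.534522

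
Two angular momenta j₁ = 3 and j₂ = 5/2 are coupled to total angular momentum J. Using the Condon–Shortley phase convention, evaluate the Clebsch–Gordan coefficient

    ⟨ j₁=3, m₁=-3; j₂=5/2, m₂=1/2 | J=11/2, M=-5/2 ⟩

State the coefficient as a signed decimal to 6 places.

j₁+j₂−J=0  J+j₁−j₂=6  J−j₁+j₂=5  j₁+j₂+J+1=12
(j₁±m₁, j₂±m₂, J±M) = (0,6,3,2,3,8)
P² = 49766400/11
sum k=0..0:
  [0] +1/8640 = 1/8640
S = 1/8640
C² = P²·S² = 2/33 ; C = +0.246183

+√(2/33) = +0.246183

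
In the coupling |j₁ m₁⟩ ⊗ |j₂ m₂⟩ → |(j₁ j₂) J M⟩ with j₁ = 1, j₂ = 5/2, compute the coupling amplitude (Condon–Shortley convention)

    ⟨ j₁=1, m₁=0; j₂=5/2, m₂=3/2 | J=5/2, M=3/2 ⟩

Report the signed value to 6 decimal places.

j₁+j₂−J=1  J+j₁−j₂=1  J−j₁+j₂=4  j₁+j₂+J+1=7
(j₁±m₁, j₂±m₂, J±M) = (1,1,4,1,4,1)
P² = 576/35
sum k=0..1:
  [0] +1/24 = 1/24
  [1] −1/6 = -1/6
S = -1/8
C² = P²·S² = 9/35 ; C = -0.507093

-0.507093  (= −√(9/35))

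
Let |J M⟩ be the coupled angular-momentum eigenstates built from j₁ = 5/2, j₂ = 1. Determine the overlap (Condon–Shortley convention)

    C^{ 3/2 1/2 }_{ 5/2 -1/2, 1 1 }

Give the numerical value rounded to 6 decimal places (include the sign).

√[4·2!3!0!/6! · 2!3!2!0!2!1!] = √(16/5)
  +(−1)^2/∏(2,0,1,0,2,0)! = 1/4  (running 1/4)
⟨..|..⟩ = √(16/5)·(1/4) = +0.447214

+0.447214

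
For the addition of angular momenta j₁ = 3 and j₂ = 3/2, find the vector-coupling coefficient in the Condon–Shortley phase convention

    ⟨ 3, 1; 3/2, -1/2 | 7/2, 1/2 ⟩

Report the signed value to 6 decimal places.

+√(2/7) = +0.534522

triangle: 1!·5!·2!/9! = 240/362880
(j±m)!: 4!·2!·1!·2!·4!·3! = 13824
prefactor² = (2J+1)·Δ·N² = 512/7
  k=0: +1/(0!·1!·2!·1!·3!·1!) = 1/12
  k=1: −1/(1!·0!·1!·0!·4!·2!) = -1/48
Σ = 1/16  ⇒  CG² = 512/7·1/16² = 2/7
CG = +√(2/7) = +0.534522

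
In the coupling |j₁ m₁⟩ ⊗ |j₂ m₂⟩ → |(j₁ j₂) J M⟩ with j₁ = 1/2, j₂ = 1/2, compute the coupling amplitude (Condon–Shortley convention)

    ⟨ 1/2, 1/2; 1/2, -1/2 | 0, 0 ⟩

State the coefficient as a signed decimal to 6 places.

triangle: 1!×0!×0!/2! = 1/2
(j±m)!: 1!×0!×0!×1!×0!×0! = 1
prefactor² = (2J+1)×Δ×N² = 1/2
  k=0: +1/(0!×1!×0!×0!×0!×0!) = 1
Σ = 1  ⇒  CG² = 1/2×1² = 1/2
CG = +√(1/2) = +0.707107

+0.707107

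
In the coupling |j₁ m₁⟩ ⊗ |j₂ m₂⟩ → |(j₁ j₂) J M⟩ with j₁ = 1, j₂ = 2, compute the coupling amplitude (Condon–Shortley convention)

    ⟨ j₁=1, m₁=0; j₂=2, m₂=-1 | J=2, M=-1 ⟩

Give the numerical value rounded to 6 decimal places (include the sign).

+√(1/6) = +0.408248

triangle: 1!×1!×3!/6! = 6/720
(j±m)!: 1!×1!×1!×3!×1!×3! = 36
prefactor² = (2J+1)×Δ×N² = 3/2
  k=0: +1/(0!×1!×1!×1!×0!×2!) = 1/2
  k=1: −1/(1!×0!×0!×0!×1!×3!) = -1/6
Σ = 1/3  ⇒  CG² = 3/2×1/3² = 1/6
CG = +√(1/6) = +0.408248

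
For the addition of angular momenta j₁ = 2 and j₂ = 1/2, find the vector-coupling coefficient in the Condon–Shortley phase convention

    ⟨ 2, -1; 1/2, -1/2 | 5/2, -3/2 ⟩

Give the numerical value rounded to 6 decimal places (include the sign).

triangle: 0!·4!·1!/6! = 24/720
(j±m)!: 1!·3!·0!·1!·1!·4! = 144
prefactor² = (2J+1)·Δ·N² = 144/5
  k=0: +1/(0!·0!·3!·0!·1!·1!) = 1/6
Σ = 1/6  ⇒  CG² = 144/5·1/6² = 4/5
CG = +√(4/5) = +0.894427

+√(4/5) ≈ +0.894427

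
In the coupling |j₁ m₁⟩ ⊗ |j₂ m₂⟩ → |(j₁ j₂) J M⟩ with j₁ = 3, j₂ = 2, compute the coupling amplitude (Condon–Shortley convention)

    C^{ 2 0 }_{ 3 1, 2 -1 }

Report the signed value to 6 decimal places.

−√(1/7) ≈ -0.377964

j₁+j₂−J=3  J+j₁−j₂=3  J−j₁+j₂=1  j₁+j₂+J+1=8
(j₁±m₁, j₂±m₂, J±M) = (4,2,1,3,2,2)
P² = 36/7
sum k=0..1:
  [0] +1/12 = 1/12
  [1] −1/4 = -1/4
S = -1/6
C² = P²·S² = 1/7 ; C = -0.377964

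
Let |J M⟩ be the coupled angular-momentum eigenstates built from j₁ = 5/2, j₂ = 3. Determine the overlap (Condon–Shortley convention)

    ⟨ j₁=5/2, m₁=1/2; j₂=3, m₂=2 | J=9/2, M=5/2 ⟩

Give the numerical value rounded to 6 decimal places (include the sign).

-0.497468

triangle: 1!*4!*5!/11! = 2880/39916800
(j±m)!: 3!*2!*5!*1!*7!*2! = 14515200
prefactor² = (2J+1)*Δ*N² = 115200/11
  k=0: +1/(0!*1!*2!*5!*2!*0!) = 1/480
  k=1: −1/(1!*0!*1!*4!*3!*1!) = -1/144
Σ = -7/1440  ⇒  CG² = 115200/11*(-7/1440)² = 49/198
CG = −√(49/198) = -0.497468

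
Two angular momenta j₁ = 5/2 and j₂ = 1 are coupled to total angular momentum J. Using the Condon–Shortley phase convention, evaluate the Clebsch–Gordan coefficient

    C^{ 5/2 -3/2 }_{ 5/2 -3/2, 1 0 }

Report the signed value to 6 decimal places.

−√(9/35) ≈ -0.507093

√[6·1!4!1!/7! · 1!4!1!1!1!4!] = √(576/35)
  +(−1)^0/∏(0,1,4,1,0,0)! = 1/24  (running 1/24)
  +(−1)^1/∏(1,0,3,0,1,1)! = -1/6  (running -1/8)
⟨..|..⟩ = √(576/35)·(-1/8) = -0.507093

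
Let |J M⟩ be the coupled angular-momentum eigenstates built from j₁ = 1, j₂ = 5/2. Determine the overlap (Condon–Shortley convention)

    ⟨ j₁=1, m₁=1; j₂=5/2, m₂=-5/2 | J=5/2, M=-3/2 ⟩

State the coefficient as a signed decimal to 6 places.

+0.534522

triangle: 1!·1!·4!/7! = 24/5040
(j±m)!: 2!·0!·0!·5!·1!·4! = 5760
prefactor² = (2J+1)·Δ·N² = 1152/7
  k=0: +1/(0!·1!·0!·0!·1!·4!) = 1/24
Σ = 1/24  ⇒  CG² = 1152/7·1/24² = 2/7
CG = +√(2/7) = +0.534522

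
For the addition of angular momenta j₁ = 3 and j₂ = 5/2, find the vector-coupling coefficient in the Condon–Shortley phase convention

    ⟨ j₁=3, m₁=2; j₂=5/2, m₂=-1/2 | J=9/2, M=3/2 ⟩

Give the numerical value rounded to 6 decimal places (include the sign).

j₁+j₂−J=1  J+j₁−j₂=5  J−j₁+j₂=4  j₁+j₂+J+1=11
(j₁±m₁, j₂±m₂, J±M) = (5,1,2,3,6,3)
P² = 345600/77
sum k=0..1:
  [0] +1/96 = 1/96
  [1] −1/720 = -1/720
S = 13/1440
C² = P²·S² = 169/462 ; C = +0.604815

+0.604815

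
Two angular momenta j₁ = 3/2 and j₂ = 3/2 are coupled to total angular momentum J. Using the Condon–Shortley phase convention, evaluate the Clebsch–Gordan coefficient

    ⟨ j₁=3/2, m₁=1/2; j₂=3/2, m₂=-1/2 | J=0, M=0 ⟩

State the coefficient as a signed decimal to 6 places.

-0.500000  (= −√(1/4))

triangle: 3!×0!×0!/4! = 6/24
(j±m)!: 2!×1!×1!×2!×0!×0! = 4
prefactor² = (2J+1)×Δ×N² = 1
  k=1: −1/(1!×2!×0!×0!×0!×0!) = -1/2
Σ = -1/2  ⇒  CG² = 1×(-1/2)² = 1/4
CG = −√(1/4) = -0.500000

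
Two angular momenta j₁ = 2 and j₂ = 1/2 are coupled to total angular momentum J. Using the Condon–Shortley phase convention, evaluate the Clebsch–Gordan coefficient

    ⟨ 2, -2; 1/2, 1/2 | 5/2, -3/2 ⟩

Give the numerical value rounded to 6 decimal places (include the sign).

+√(1/5) ≈ +0.447214

j₁+j₂−J=0  J+j₁−j₂=4  J−j₁+j₂=1  j₁+j₂+J+1=6
(j₁±m₁, j₂±m₂, J±M) = (0,4,1,0,1,4)
P² = 576/5
sum k=0..0:
  [0] +1/24 = 1/24
S = 1/24
C² = P²·S² = 1/5 ; C = +0.447214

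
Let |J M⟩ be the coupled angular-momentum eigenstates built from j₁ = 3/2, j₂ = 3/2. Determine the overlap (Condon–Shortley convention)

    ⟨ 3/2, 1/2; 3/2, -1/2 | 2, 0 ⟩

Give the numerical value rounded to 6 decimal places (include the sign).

triangle: 1!×2!×2!/6! = 4/720
(j±m)!: 2!×1!×1!×2!×2!×2! = 16
prefactor² = (2J+1)×Δ×N² = 4/9
  k=0: +1/(0!×1!×1!×1!×1!×1!) = 1
  k=1: −1/(1!×0!×0!×0!×2!×2!) = -1/4
Σ = 3/4  ⇒  CG² = 4/9×3/4² = 1/4
CG = +√(1/4) = +0.500000

+√(1/4) = +0.500000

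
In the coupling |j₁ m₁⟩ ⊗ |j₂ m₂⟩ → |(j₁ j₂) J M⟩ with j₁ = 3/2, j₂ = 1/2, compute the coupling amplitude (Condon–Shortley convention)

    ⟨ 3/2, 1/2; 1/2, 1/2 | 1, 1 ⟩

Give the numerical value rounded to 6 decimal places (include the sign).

√[3·1!2!0!/4! · 2!1!1!0!2!0!] = √(1)
  +(−1)^1/∏(1,0,0,0,2,0)! = -1/2  (running -1/2)
⟨..|..⟩ = √(1)·(-1/2) = -0.500000

−√(1/4) = -0.500000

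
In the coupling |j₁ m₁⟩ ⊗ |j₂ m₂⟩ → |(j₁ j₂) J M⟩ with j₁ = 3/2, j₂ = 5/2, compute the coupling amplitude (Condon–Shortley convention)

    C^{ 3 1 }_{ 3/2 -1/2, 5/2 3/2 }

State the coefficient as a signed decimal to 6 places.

triangle: 1!×2!×4!/8! = 48/40320
(j±m)!: 1!×2!×4!×1!×4!×2! = 2304
prefactor² = (2J+1)×Δ×N² = 96/5
  k=0: +1/(0!×1!×2!×4!×0!×0!) = 1/48
  k=1: −1/(1!×0!×1!×3!×1!×1!) = -1/6
Σ = -7/48  ⇒  CG² = 96/5×(-7/48)² = 49/120
CG = −√(49/120) = -0.639010

−√(49/120) = -0.639010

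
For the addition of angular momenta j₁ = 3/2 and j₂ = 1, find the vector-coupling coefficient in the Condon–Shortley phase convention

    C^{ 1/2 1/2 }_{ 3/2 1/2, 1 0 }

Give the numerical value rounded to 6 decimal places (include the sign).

-0.577350

triangle: 2!×1!×0!/4! = 2/24
(j±m)!: 2!×1!×1!×1!×1!×0! = 2
prefactor² = (2J+1)×Δ×N² = 1/3
  k=1: −1/(1!×1!×0!×0!×1!×0!) = -1
Σ = -1  ⇒  CG² = 1/3×(-1)² = 1/3
CG = −√(1/3) = -0.577350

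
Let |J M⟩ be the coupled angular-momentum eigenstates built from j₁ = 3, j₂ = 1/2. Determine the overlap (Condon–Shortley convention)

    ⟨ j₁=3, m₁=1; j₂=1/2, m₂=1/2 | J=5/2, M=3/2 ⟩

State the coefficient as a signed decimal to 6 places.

−√(2/7) = -0.534522

√[6·1!5!0!/7! · 4!2!1!0!4!1!] = √(1152/7)
  +(−1)^1/∏(1,0,1,0,4,0)! = -1/24  (running -1/24)
⟨..|..⟩ = √(1152/7)·(-1/24) = -0.534522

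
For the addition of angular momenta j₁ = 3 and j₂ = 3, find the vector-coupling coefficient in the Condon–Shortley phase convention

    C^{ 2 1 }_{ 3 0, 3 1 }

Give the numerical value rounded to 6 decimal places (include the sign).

+0.154303  (= +√(1/42))

triangle: 4!·2!·2!/9! = 96/362880
(j±m)!: 3!·3!·4!·2!·3!·1! = 10368
prefactor² = (2J+1)·Δ·N² = 96/7
  k=2: +1/(2!·2!·1!·2!·1!·0!) = 1/8
  k=3: −1/(3!·1!·0!·1!·2!·1!) = -1/12
Σ = 1/24  ⇒  CG² = 96/7·1/24² = 1/42
CG = +√(1/42) = +0.154303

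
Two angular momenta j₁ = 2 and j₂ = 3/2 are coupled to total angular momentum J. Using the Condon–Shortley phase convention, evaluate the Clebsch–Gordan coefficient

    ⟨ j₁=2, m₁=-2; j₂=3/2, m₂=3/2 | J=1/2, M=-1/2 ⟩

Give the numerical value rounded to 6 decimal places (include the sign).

j₁+j₂−J=3  J+j₁−j₂=1  J−j₁+j₂=0  j₁+j₂+J+1=5
(j₁±m₁, j₂±m₂, J±M) = (0,4,3,0,0,1)
P² = 72/5
sum k=3..3:
  [3] −1/6 = -1/6
S = -1/6
C² = P²·S² = 2/5 ; C = -0.632456

-0.632456  (= −√(2/5))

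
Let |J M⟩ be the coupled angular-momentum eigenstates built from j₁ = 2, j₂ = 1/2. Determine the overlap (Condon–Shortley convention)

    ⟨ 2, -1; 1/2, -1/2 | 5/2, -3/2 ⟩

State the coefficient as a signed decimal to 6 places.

+0.894427  (= +√(4/5))

√[6·0!4!1!/6! · 1!3!0!1!1!4!] = √(144/5)
  +(−1)^0/∏(0,0,3,0,1,1)! = 1/6  (running 1/6)
⟨..|..⟩ = √(144/5)·(1/6) = +0.894427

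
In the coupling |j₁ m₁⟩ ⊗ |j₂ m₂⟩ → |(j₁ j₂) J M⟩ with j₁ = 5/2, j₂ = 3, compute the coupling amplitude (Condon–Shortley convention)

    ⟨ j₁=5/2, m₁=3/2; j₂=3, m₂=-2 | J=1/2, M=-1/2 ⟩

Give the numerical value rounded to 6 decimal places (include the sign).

triangle: 5!*0!*1!/7! = 120/5040
(j±m)!: 4!*1!*1!*5!*0!*1! = 2880
prefactor² = (2J+1)*Δ*N² = 960/7
  k=1: −1/(1!*4!*0!*0!*0!*1!) = -1/24
Σ = -1/24  ⇒  CG² = 960/7*(-1/24)² = 5/21
CG = −√(5/21) = -0.487950

−√(5/21) ≈ -0.487950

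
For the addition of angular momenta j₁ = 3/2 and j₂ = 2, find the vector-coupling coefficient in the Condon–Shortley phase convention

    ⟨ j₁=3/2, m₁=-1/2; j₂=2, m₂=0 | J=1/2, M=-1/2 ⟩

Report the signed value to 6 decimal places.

√[2·3!0!1!/5! · 1!2!2!2!0!1!] = √(4/5)
  +(−1)^2/∏(2,1,0,0,0,1)! = 1/2  (running 1/2)
⟨..|..⟩ = √(4/5)·(1/2) = +0.447214

+0.447214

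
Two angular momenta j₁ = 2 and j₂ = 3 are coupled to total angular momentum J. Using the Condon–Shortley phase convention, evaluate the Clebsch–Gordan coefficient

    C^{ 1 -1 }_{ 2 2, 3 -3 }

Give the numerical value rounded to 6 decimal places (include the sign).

+0.654654  (= +√(3/7))

j₁+j₂−J=4  J+j₁−j₂=0  J−j₁+j₂=2  j₁+j₂+J+1=7
(j₁±m₁, j₂±m₂, J±M) = (4,0,0,6,0,2)
P² = 6912/7
sum k=0..0:
  [0] +1/48 = 1/48
S = 1/48
C² = P²·S² = 3/7 ; C = +0.654654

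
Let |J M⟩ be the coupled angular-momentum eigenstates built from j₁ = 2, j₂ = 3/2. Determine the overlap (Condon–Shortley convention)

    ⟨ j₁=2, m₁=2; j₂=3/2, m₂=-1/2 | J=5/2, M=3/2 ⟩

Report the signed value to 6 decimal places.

+√(16/35) ≈ +0.676123

√[6·1!3!2!/7! · 4!0!1!2!4!1!] = √(576/35)
  +(−1)^0/∏(0,1,0,1,3,1)! = 1/6  (running 1/6)
⟨..|..⟩ = √(576/35)·(1/6) = +0.676123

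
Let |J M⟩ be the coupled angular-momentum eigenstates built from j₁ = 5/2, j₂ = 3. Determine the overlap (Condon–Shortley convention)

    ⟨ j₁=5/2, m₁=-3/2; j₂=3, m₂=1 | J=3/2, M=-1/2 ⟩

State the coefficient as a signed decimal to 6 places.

−√(7/30) = -0.483046

triangle: 4!*1!*2!/8! = 48/40320
(j±m)!: 1!*4!*4!*2!*1!*2! = 2304
prefactor² = (2J+1)*Δ*N² = 384/35
  k=3: −1/(3!*1!*1!*1!*0!*1!) = -1/6
  k=4: +1/(4!*0!*0!*0!*1!*2!) = 1/48
Σ = -7/48  ⇒  CG² = 384/35*(-7/48)² = 7/30
CG = −√(7/30) = -0.483046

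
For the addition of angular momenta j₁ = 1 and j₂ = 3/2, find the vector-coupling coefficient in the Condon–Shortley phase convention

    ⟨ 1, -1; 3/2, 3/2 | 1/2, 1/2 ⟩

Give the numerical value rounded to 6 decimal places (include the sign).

triangle: 2!·0!·1!/4! = 2/24
(j±m)!: 0!·2!·3!·0!·1!·0! = 12
prefactor² = (2J+1)·Δ·N² = 2
  k=2: +1/(2!·0!·0!·1!·0!·0!) = 1/2
Σ = 1/2  ⇒  CG² = 2·1/2² = 1/2
CG = +√(1/2) = +0.707107

+0.707107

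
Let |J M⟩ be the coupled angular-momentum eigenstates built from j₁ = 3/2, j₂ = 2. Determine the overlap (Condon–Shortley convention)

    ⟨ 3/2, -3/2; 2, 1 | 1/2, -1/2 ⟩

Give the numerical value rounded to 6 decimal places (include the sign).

−√(1/10) = -0.316228

√[2·3!0!1!/5! · 0!3!3!1!0!1!] = √(18/5)
  +(−1)^3/∏(3,0,0,0,0,1)! = -1/6  (running -1/6)
⟨..|..⟩ = √(18/5)·(-1/6) = -0.316228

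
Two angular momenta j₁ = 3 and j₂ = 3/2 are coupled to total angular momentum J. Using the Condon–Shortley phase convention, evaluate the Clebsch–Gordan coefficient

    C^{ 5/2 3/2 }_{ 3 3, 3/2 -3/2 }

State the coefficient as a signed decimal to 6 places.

+0.566947

triangle: 2!*4!*1!/8! = 48/40320
(j±m)!: 6!*0!*0!*3!*4!*1! = 103680
prefactor² = (2J+1)*Δ*N² = 5184/7
  k=0: +1/(0!*2!*0!*0!*4!*1!) = 1/48
Σ = 1/48  ⇒  CG² = 5184/7*1/48² = 9/28
CG = +√(9/28) = +0.566947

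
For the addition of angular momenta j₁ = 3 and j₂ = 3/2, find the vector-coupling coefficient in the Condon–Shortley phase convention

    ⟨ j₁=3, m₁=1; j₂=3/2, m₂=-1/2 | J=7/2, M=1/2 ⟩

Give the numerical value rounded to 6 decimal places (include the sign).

triangle: 1!·5!·2!/9! = 240/362880
(j±m)!: 4!·2!·1!·2!·4!·3! = 13824
prefactor² = (2J+1)·Δ·N² = 512/7
  k=0: +1/(0!·1!·2!·1!·3!·1!) = 1/12
  k=1: −1/(1!·0!·1!·0!·4!·2!) = -1/48
Σ = 1/16  ⇒  CG² = 512/7·1/16² = 2/7
CG = +√(2/7) = +0.534522

+√(2/7) ≈ +0.534522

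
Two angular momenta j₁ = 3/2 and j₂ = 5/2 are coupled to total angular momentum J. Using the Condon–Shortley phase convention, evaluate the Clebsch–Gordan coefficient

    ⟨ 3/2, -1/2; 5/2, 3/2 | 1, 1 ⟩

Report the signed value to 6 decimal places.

+0.547723  (= +√(3/10))

√[3·3!0!2!/6! · 1!2!4!1!2!0!] = √(24/5)
  +(−1)^2/∏(2,1,0,2,0,0)! = 1/4  (running 1/4)
⟨..|..⟩ = √(24/5)·(1/4) = +0.547723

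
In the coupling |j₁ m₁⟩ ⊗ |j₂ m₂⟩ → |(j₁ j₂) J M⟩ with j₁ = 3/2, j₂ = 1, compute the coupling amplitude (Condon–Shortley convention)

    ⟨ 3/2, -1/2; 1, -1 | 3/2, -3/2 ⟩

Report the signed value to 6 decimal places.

√[4·1!2!1!/5! · 1!2!0!2!0!3!] = √(8/5)
  +(−1)^0/∏(0,1,2,0,0,1)! = 1/2  (running 1/2)
⟨..|..⟩ = √(8/5)·(1/2) = +0.632456

+0.632456  (= +√(2/5))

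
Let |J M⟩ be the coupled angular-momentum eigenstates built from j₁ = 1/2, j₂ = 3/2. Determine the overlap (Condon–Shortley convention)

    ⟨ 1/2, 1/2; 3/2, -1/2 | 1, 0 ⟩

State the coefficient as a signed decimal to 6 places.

√[3·1!0!2!/4! · 1!0!1!2!1!1!] = √(1/2)
  +(−1)^0/∏(0,1,0,1,0,1)! = 1  (running 1)
⟨..|..⟩ = √(1/2)·(1) = +0.707107

+0.707107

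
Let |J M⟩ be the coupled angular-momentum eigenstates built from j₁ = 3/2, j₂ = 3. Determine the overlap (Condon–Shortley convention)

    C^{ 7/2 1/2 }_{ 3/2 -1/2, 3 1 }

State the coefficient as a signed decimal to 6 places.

−√(2/7) = -0.534522

triangle: 1!×2!×5!/9! = 240/362880
(j±m)!: 1!×2!×4!×2!×4!×3! = 13824
prefactor² = (2J+1)×Δ×N² = 512/7
  k=0: +1/(0!×1!×2!×4!×0!×1!) = 1/48
  k=1: −1/(1!×0!×1!×3!×1!×2!) = -1/12
Σ = -1/16  ⇒  CG² = 512/7×(-1/16)² = 2/7
CG = −√(2/7) = -0.534522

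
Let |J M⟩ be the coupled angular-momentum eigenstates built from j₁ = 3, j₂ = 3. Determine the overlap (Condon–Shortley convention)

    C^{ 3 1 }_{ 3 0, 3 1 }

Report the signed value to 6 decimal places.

+√(1/6) = +0.408248

√[7·3!3!3!/10! · 3!3!4!2!4!2!] = √(864/25)
  +(−1)^1/∏(1,2,2,3,1,0)! = -1/24  (running -1/24)
  +(−1)^2/∏(2,1,1,2,2,1)! = 1/8  (running 1/12)
  +(−1)^3/∏(3,0,0,1,3,2)! = -1/72  (running 5/72)
⟨..|..⟩ = √(864/25)·(5/72) = +0.408248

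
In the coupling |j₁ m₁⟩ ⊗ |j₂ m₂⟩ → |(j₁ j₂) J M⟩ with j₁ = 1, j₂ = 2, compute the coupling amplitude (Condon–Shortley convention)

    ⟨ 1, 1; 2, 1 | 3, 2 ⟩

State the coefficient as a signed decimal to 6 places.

j₁+j₂−J=0  J+j₁−j₂=2  J−j₁+j₂=4  j₁+j₂+J+1=7
(j₁±m₁, j₂±m₂, J±M) = (2,0,3,1,5,1)
P² = 96
sum k=0..0:
  [0] +1/12 = 1/12
S = 1/12
C² = P²·S² = 2/3 ; C = +0.816497

+√(2/3) = +0.816497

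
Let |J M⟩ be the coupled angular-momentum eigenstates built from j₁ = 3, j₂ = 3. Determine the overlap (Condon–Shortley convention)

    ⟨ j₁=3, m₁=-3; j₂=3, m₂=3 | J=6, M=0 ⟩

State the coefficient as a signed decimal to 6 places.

+√(1/924) ≈ +0.032898

√[13·0!6!6!/13! · 0!6!6!0!6!6!] = √(22394880000/77)
  +(−1)^0/∏(0,0,6,6,0,0)! = 1/518400  (running 1/518400)
⟨..|..⟩ = √(22394880000/77)·(1/518400) = +0.032898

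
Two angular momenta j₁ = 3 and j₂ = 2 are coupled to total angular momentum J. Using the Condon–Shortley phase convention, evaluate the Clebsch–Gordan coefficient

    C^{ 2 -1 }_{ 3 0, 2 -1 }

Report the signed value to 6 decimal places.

−√(2/7) = -0.534522

√[5·3!3!1!/8! · 3!3!1!3!1!3!] = √(81/14)
  +(−1)^0/∏(0,3,3,1,0,0)! = 1/36  (running 1/36)
  +(−1)^1/∏(1,2,2,0,1,1)! = -1/4  (running -2/9)
⟨..|..⟩ = √(81/14)·(-2/9) = -0.534522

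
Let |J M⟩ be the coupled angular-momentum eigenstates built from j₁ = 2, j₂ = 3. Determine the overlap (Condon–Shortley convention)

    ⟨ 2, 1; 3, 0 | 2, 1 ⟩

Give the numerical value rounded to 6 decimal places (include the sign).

√[5·3!1!3!/8! · 3!1!3!3!3!1!] = √(81/14)
  +(−1)^0/∏(0,3,1,3,0,0)! = 1/36  (running 1/36)
  +(−1)^1/∏(1,2,0,2,1,1)! = -1/4  (running -2/9)
⟨..|..⟩ = √(81/14)·(-2/9) = -0.534522

−√(2/7) ≈ -0.534522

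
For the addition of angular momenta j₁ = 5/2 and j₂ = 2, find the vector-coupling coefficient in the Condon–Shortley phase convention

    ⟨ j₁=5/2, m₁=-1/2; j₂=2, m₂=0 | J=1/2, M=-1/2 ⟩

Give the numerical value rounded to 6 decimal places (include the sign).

+√(1/5) = +0.447214

triangle: 4!·1!·0!/6! = 24/720
(j±m)!: 2!·3!·2!·2!·0!·1! = 48
prefactor² = (2J+1)·Δ·N² = 16/5
  k=2: +1/(2!·2!·1!·0!·0!·0!) = 1/4
Σ = 1/4  ⇒  CG² = 16/5·1/4² = 1/5
CG = +√(1/5) = +0.447214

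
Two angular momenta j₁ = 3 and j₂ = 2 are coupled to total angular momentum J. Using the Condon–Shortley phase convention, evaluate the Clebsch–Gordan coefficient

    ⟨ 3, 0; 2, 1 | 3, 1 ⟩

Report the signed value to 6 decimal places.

j₁+j₂−J=2  J+j₁−j₂=4  J−j₁+j₂=2  j₁+j₂+J+1=9
(j₁±m₁, j₂±m₂, J±M) = (3,3,3,1,4,2)
P² = 96/5
sum k=1..2:
  [1] −1/8 = -1/8
  [2] +1/12 = 1/12
S = -1/24
C² = P²·S² = 1/30 ; C = -0.182574

-0.182574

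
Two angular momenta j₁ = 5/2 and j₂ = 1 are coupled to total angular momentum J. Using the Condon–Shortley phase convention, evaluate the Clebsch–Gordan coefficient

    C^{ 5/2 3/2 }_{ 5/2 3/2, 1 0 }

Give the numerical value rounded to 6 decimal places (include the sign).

+0.507093  (= +√(9/35))

triangle: 1!·4!·1!/7! = 24/5040
(j±m)!: 4!·1!·1!·1!·4!·1! = 576
prefactor² = (2J+1)·Δ·N² = 576/35
  k=0: +1/(0!·1!·1!·1!·3!·0!) = 1/6
  k=1: −1/(1!·0!·0!·0!·4!·1!) = -1/24
Σ = 1/8  ⇒  CG² = 576/35·1/8² = 9/35
CG = +√(9/35) = +0.507093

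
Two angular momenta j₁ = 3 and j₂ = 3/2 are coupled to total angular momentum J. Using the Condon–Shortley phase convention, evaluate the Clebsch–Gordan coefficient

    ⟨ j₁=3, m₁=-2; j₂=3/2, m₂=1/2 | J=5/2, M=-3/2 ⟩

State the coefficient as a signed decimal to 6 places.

+√(1/14) = +0.267261

j₁+j₂−J=2  J+j₁−j₂=4  J−j₁+j₂=1  j₁+j₂+J+1=8
(j₁±m₁, j₂±m₂, J±M) = (1,5,2,1,1,4)
P² = 288/7
sum k=1..2:
  [1] −1/24 = -1/24
  [2] +1/12 = 1/12
S = 1/24
C² = P²·S² = 1/14 ; C = +0.267261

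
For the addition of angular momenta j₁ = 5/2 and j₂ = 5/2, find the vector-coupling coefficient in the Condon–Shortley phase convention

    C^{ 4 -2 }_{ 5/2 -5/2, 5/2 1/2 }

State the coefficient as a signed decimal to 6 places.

-0.566947

√[9·1!4!4!/10! · 0!5!3!2!2!6!] = √(20736/7)
  +(−1)^1/∏(1,0,4,2,0,2)! = -1/96  (running -1/96)
⟨..|..⟩ = √(20736/7)·(-1/96) = -0.566947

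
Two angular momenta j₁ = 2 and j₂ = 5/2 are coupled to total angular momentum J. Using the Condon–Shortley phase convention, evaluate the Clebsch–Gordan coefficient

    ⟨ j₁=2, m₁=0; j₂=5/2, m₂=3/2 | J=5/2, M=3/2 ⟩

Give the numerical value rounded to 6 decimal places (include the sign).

-0.119523

triangle: 2!×2!×3!/8! = 24/40320
(j±m)!: 2!×2!×4!×1!×4!×1! = 2304
prefactor² = (2J+1)×Δ×N² = 288/35
  k=1: −1/(1!×1!×1!×3!×1!×0!) = -1/6
  k=2: +1/(2!×0!×0!×2!×2!×1!) = 1/8
Σ = -1/24  ⇒  CG² = 288/35×(-1/24)² = 1/70
CG = −√(1/70) = -0.119523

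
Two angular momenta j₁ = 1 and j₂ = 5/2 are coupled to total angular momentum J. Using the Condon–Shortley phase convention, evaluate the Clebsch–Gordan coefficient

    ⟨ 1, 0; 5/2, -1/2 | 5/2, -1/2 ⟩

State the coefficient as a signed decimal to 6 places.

triangle: 1!*1!*4!/7! = 24/5040
(j±m)!: 1!*1!*2!*3!*2!*3! = 144
prefactor² = (2J+1)*Δ*N² = 144/35
  k=0: +1/(0!*1!*1!*2!*0!*2!) = 1/4
  k=1: −1/(1!*0!*0!*1!*1!*3!) = -1/6
Σ = 1/12  ⇒  CG² = 144/35*1/12² = 1/35
CG = +√(1/35) = +0.169031

+0.169031  (= +√(1/35))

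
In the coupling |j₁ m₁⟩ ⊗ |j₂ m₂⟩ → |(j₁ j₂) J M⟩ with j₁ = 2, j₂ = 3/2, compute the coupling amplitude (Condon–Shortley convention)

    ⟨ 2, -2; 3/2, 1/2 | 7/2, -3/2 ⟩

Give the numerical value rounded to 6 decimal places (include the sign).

+√(1/7) = +0.377964

triangle: 0!*4!*3!/8! = 144/40320
(j±m)!: 0!*4!*2!*1!*2!*5! = 11520
prefactor² = (2J+1)*Δ*N² = 2304/7
  k=0: +1/(0!*0!*4!*2!*0!*1!) = 1/48
Σ = 1/48  ⇒  CG² = 2304/7*1/48² = 1/7
CG = +√(1/7) = +0.377964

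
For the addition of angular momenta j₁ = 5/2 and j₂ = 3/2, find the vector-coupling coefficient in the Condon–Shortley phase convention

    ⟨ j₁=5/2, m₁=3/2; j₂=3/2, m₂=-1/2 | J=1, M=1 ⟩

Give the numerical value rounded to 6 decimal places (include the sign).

−√(3/10) = -0.547723

j₁+j₂−J=3  J+j₁−j₂=2  J−j₁+j₂=0  j₁+j₂+J+1=6
(j₁±m₁, j₂±m₂, J±M) = (4,1,1,2,2,0)
P² = 24/5
sum k=1..1:
  [1] −1/4 = -1/4
S = -1/4
C² = P²·S² = 3/10 ; C = -0.547723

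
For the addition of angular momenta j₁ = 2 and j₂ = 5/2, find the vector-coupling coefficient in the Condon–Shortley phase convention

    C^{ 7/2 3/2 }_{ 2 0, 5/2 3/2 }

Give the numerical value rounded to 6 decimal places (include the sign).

−√(2/7) = -0.534522

√[8·1!3!4!/9! · 2!2!4!1!5!2!] = √(512/7)
  +(−1)^0/∏(0,1,2,4,1,0)! = 1/48  (running 1/48)
  +(−1)^1/∏(1,0,1,3,2,1)! = -1/12  (running -1/16)
⟨..|..⟩ = √(512/7)·(-1/16) = -0.534522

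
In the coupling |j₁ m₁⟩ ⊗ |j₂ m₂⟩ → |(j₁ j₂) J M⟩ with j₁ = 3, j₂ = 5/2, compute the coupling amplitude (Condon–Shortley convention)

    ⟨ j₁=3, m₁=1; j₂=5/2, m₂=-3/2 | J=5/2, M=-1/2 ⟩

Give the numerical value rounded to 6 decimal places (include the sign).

−√(1/35) = -0.169031

triangle: 3!*3!*2!/9! = 72/362880
(j±m)!: 4!*2!*1!*4!*2!*3! = 13824
prefactor² = (2J+1)*Δ*N² = 576/35
  k=0: +1/(0!*3!*2!*1!*1!*1!) = 1/12
  k=1: −1/(1!*2!*1!*0!*2!*2!) = -1/8
Σ = -1/24  ⇒  CG² = 576/35*(-1/24)² = 1/35
CG = −√(1/35) = -0.169031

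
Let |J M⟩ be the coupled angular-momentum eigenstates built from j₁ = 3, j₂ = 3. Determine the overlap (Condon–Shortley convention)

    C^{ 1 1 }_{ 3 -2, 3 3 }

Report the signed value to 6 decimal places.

−√(3/28) ≈ -0.327327

√[3·5!1!1!/8! · 1!5!6!0!2!0!] = √(10800/7)
  +(−1)^5/∏(5,0,0,1,1,0)! = -1/120  (running -1/120)
⟨..|..⟩ = √(10800/7)·(-1/120) = -0.327327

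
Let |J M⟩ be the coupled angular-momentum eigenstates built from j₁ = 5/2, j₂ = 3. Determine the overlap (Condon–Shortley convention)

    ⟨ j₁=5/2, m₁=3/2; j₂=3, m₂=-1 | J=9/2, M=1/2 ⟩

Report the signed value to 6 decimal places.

triangle: 1!·4!·5!/11! = 2880/39916800
(j±m)!: 4!·1!·2!·4!·5!·4! = 3317760
prefactor² = (2J+1)·Δ·N² = 184320/77
  k=0: +1/(0!·1!·1!·2!·3!·3!) = 1/72
  k=1: −1/(1!·0!·0!·1!·4!·4!) = -1/576
Σ = 7/576  ⇒  CG² = 184320/77·7/576² = 35/99
CG = +√(35/99) = +0.594588

+0.594588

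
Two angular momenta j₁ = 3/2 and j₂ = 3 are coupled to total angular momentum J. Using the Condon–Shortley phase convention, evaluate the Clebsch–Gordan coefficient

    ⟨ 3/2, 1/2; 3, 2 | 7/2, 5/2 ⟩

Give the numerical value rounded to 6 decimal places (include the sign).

-0.377964

√[8·1!2!5!/9! · 2!1!5!1!6!1!] = √(6400/7)
  +(−1)^0/∏(0,1,1,5,1,0)! = 1/120  (running 1/120)
  +(−1)^1/∏(1,0,0,4,2,1)! = -1/48  (running -1/80)
⟨..|..⟩ = √(6400/7)·(-1/80) = -0.377964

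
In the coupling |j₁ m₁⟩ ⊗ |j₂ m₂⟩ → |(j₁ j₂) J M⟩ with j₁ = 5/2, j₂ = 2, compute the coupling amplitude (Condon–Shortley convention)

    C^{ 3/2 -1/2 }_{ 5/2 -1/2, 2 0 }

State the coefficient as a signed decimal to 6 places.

+0.239046

triangle: 3!·2!·1!/7! = 12/5040
(j±m)!: 2!·3!·2!·2!·1!·2! = 96
prefactor² = (2J+1)·Δ·N² = 32/35
  k=1: −1/(1!·2!·2!·1!·0!·0!) = -1/4
  k=2: +1/(2!·1!·1!·0!·1!·1!) = 1/2
Σ = 1/4  ⇒  CG² = 32/35·1/4² = 2/35
CG = +√(2/35) = +0.239046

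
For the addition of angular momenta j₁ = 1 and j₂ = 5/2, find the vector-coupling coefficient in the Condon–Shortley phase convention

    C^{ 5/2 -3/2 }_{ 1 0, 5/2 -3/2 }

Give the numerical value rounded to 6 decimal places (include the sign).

√[6·1!1!4!/7! · 1!1!1!4!1!4!] = √(576/35)
  +(−1)^0/∏(0,1,1,1,0,3)! = 1/6  (running 1/6)
  +(−1)^1/∏(1,0,0,0,1,4)! = -1/24  (running 1/8)
⟨..|..⟩ = √(576/35)·(1/8) = +0.507093

+0.507093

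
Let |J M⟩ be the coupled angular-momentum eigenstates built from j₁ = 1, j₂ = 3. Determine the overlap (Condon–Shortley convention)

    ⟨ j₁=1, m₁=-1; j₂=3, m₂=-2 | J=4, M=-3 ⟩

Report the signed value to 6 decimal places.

+0.866025

triangle: 0!×2!×6!/9! = 1440/362880
(j±m)!: 0!×2!×1!×5!×1!×7! = 1209600
prefactor² = (2J+1)×Δ×N² = 43200
  k=0: +1/(0!×0!×2!×1!×0!×5!) = 1/240
Σ = 1/240  ⇒  CG² = 43200×1/240² = 3/4
CG = +√(3/4) = +0.866025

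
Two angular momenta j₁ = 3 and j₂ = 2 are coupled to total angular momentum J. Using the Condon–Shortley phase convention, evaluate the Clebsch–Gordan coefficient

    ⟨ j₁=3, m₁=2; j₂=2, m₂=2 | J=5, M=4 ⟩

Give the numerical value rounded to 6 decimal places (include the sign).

j₁+j₂−J=0  J+j₁−j₂=6  J−j₁+j₂=4  j₁+j₂+J+1=11
(j₁±m₁, j₂±m₂, J±M) = (5,1,4,0,9,1)
P² = 4976640
sum k=0..0:
  [0] +1/2880 = 1/2880
S = 1/2880
C² = P²·S² = 3/5 ; C = +0.774597

+0.774597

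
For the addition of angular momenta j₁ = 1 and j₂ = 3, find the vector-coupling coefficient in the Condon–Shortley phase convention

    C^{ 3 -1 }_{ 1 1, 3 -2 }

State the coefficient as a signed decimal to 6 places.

+√(5/12) = +0.645497

triangle: 1!*1!*5!/8! = 120/40320
(j±m)!: 2!*0!*1!*5!*2!*4! = 11520
prefactor² = (2J+1)*Δ*N² = 240
  k=0: +1/(0!*1!*0!*1!*1!*4!) = 1/24
Σ = 1/24  ⇒  CG² = 240*1/24² = 5/12
CG = +√(5/12) = +0.645497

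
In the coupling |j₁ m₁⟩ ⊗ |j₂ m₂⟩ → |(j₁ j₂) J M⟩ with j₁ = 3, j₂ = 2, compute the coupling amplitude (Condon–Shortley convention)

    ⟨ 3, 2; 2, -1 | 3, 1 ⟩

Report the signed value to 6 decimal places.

+0.500000

√[7·2!4!2!/9! · 5!1!1!3!4!2!] = √(64)
  +(−1)^0/∏(0,2,1,1,3,1)! = 1/12  (running 1/12)
  +(−1)^1/∏(1,1,0,0,4,2)! = -1/48  (running 1/16)
⟨..|..⟩ = √(64)·(1/16) = +0.500000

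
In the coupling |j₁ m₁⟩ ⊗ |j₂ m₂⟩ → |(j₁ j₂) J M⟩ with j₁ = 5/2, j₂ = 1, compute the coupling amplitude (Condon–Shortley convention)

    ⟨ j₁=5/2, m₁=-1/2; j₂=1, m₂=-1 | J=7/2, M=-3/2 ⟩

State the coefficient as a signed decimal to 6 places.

+0.690066

j₁+j₂−J=0  J+j₁−j₂=5  J−j₁+j₂=2  j₁+j₂+J+1=8
(j₁±m₁, j₂±m₂, J±M) = (2,3,0,2,2,5)
P² = 1920/7
sum k=0..0:
  [0] +1/24 = 1/24
S = 1/24
C² = P²·S² = 10/21 ; C = +0.690066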